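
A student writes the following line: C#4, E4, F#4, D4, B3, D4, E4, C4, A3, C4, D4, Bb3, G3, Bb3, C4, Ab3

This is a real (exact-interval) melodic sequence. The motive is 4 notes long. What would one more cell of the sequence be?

F3 Ab3 Bb3 Gb3

Taking 4-note groups, the heads are C#4, B3, A3, G3: the pattern moves down a 2nd.
From F3 the exact shape gives F3 Ab3 Bb3 Gb3.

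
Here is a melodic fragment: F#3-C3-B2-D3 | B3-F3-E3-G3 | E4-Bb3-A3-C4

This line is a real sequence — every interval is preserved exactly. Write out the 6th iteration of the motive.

Unit = 4 notes; the statements start on F#3, B3, E4, moving up a 4th each time.
Extending up a 4th: A4 → D5 → G5.
So cell 6 is G5 Db5 C5 Eb5.

G5 Db5 C5 Eb5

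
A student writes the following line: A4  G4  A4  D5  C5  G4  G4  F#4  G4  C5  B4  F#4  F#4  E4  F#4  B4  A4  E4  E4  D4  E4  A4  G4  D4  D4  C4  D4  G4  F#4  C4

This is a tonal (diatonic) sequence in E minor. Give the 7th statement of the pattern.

With a 6-note motive the entries are A4, G4, F#4, E4, D4, each down a 2nd from the previous.
Continuing the starts: C4 → B3.
From B3 the diatonic shape gives B3 A3 B3 E4 D4 A3.

B3 A3 B3 E4 D4 A3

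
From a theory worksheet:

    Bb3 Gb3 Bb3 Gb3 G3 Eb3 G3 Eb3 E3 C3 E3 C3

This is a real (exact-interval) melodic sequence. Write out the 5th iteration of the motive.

A#2 F#2 A#2 F#2

Unit = 4 notes; the statements start on Bb3, G3, E3, moving down a 3rd each time.
Continuing the starts: C#3 → A#2.
Statement 5 starts on A#2 and keeps the same exact contour: A#2 F#2 A#2 F#2.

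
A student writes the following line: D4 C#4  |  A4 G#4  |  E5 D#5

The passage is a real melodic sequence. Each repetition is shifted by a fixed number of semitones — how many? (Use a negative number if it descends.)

Taking 2-note groups, the heads are D4, A4, E5: the pattern moves up a 5th.
Counting half-steps from D4 to A4: 7.

7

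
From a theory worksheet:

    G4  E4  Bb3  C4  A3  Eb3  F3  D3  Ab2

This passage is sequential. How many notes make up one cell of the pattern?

3

Try groups of 3 (3 cells in 9 notes):
G4 E4 Bb3 | C4 A3 Eb3 | F3 D3 Ab2
Each cell is the previous one down a 5th — so the unit is 3 notes.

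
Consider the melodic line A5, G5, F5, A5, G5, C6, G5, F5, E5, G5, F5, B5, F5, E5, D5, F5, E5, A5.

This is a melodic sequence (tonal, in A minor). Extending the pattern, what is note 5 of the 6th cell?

With 6-note cells, note 5 of each statement runs G5, F5, E5.
Carrying that down a 2nd forward: D5 → C5 → B4.

B4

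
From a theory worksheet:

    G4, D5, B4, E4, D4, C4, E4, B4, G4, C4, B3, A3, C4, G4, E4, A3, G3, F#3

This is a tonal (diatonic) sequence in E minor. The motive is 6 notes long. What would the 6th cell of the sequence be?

With a 6-note motive the entries are G4, E4, C4, each down a 3rd from the previous.
Continuing the starts: A3 → F#3 → D3.
So cell 6 is D3 A3 F#3 B2 A2 G2.

D3 A3 F#3 B2 A2 G2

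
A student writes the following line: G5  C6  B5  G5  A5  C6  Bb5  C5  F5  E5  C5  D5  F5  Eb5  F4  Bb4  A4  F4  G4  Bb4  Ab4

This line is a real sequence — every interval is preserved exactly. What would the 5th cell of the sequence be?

Eb3 Ab3 G3 Eb3 F3 Ab3 Gb3

Taking 7-note groups, the heads are G5, C5, F4: the pattern moves down a 5th.
Extending down a 5th: Bb3 → Eb3.
So cell 5 is Eb3 Ab3 G3 Eb3 F3 Ab3 Gb3.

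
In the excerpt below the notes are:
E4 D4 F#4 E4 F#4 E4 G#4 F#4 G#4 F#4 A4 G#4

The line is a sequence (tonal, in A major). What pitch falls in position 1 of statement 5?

Grouping in 4s, the 1st note of each cell is E4, F#4, G#4.
Carrying that up a 2nd forward: A4 → B4.

B4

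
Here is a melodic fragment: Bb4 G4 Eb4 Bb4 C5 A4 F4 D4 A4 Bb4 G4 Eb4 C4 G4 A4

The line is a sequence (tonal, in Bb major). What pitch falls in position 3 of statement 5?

A3

Grouping in 5s, the 3rd note of each cell is Eb4, D4, C4.
Carrying that down a 2nd forward: Bb3 → A3.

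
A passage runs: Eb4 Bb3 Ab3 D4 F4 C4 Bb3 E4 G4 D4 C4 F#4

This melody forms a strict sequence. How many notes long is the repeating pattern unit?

There are 12 notes; a 4-note unit gives 3 cells:
Eb4 Bb3 Ab3 D4 | F4 C4 Bb3 E4 | G4 D4 C4 F#4
Each cell is the previous one up a 2nd — so the unit is 4 notes.

4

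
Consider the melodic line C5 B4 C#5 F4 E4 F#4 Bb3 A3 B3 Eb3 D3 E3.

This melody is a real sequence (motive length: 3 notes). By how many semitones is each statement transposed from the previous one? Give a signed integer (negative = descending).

-7

Unit = 3 notes; the statements start on C5, F4, Bb3, Eb3, moving down a 5th each time.
C5 to F4 spans -7 semitones.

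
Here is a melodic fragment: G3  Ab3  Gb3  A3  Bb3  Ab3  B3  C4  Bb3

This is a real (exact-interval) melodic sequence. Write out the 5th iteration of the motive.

The 3-note cells begin on G3, A3, B3 — each up a 2nd from the last.
Continuing the starts: C#4 → D#4.
So cell 5 is D#4 E4 D4.

D#4 E4 D4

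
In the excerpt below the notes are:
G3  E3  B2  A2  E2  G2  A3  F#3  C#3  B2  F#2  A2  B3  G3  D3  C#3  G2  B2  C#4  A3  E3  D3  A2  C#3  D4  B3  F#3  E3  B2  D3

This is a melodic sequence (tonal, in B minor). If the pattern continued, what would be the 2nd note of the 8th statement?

With 6-note cells, note 2 of each statement runs E3, F#3, G3, A3, B3.
Each moves up a 2nd. Continuing: C#4 → D4 → E4.

E4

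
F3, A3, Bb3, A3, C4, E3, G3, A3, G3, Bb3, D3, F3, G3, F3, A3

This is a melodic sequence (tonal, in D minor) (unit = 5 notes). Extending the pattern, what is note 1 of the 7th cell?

Grouping in 5s, the 1st note of each cell is F3, E3, D3.
Extending down a 2nd: C3 → Bb2 → A2 → G2.

G2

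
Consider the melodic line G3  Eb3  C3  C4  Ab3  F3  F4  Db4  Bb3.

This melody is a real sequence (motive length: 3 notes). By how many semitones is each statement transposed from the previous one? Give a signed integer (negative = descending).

Unit = 3 notes; the statements start on G3, C4, F4, moving up a 4th each time.
Counting half-steps from G3 to C4: 5.

5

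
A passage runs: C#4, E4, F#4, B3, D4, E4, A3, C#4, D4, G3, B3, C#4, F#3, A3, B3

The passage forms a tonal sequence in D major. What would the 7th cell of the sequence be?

D3 F#3 G3

Unit = 3 notes; the statements start on C#4, B3, A3, G3, F#3, moving down a 2nd each time.
Extending down a 2nd: E3 → D3.
So cell 7 is D3 F#3 G3.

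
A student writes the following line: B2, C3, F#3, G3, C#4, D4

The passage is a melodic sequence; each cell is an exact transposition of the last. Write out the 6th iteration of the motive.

With a 2-note motive the entries are B2, F#3, C#4, each up a 5th from the previous.
Carrying on: G#4 → D#5 → A#5.
Statement 6 starts on A#5 and keeps the same exact contour: A#5 B5.

A#5 B5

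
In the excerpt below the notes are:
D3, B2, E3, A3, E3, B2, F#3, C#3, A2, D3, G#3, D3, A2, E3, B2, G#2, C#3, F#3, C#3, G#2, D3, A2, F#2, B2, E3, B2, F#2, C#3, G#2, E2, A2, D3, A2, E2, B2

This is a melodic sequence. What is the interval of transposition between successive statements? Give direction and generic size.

With a 7-note motive the entries are D3, C#3, B2, A2, G#2, each down a 2nd from the previous.
From D3 to C#3: down a 2nd.

down a 2nd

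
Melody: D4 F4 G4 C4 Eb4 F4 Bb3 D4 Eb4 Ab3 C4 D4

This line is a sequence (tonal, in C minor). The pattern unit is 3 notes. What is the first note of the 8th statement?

With a 3-note motive the entries are D4, C4, Bb3, Ab3, each down a 2nd from the previous.
Continuing: G3 → F3 → Eb3 → D3. Statement 8 starts on D3.

D3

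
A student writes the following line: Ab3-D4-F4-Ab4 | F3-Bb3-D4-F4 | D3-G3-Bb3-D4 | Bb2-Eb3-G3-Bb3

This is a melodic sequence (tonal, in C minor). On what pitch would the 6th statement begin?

Eb2

The 4-note cells begin on Ab3, F3, D3, Bb2 — each down a 3rd from the last.
Continuing: G2 → Eb2. Statement 6 starts on Eb2.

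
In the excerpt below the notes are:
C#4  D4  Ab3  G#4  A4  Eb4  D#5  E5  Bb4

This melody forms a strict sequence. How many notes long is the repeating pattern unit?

3

Try groups of 3 (3 cells in 9 notes):
C#4 D4 Ab3 | G#4 A4 Eb4 | D#5 E5 Bb4
Every group is a transposition up a 5th of the one before; no shorter unit works.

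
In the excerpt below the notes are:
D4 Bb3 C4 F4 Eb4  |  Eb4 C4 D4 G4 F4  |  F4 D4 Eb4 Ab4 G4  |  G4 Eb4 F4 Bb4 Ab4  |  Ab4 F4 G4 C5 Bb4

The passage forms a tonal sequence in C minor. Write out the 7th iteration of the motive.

Unit = 5 notes; the statements start on D4, Eb4, F4, G4, Ab4, moving up a 2nd each time.
Carrying on: Bb4 → C5.
So cell 7 is C5 Ab4 Bb4 Eb5 D5.

C5 Ab4 Bb4 Eb5 D5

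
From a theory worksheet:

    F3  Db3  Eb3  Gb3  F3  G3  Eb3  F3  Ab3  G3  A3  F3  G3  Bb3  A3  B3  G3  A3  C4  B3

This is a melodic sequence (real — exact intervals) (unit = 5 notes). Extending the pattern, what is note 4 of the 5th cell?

With 5-note cells, note 4 of each statement runs Gb3, Ab3, Bb3, C4.
From C4, up a 2nd gives D4.

D4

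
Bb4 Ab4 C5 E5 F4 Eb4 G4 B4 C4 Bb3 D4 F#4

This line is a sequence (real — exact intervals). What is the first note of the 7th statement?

With a 4-note motive the entries are Bb4, F4, C4, each down a 4th from the previous.
Extending the heads down a 4th: G3 → D3 → A2 → E2.

E2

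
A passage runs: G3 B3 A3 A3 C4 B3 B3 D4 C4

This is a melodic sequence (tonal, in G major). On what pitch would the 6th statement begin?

E4

The 3-note cells begin on G3, A3, B3 — each up a 2nd from the last.
Extending the heads up a 2nd: C4 → D4 → E4.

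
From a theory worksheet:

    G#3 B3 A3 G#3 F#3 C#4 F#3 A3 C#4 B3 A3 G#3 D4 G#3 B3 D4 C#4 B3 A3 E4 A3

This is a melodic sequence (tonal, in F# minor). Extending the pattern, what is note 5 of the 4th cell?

With 7-note cells, note 5 of each statement runs F#3, G#3, A3.
From A3, up a 2nd gives B3.

B3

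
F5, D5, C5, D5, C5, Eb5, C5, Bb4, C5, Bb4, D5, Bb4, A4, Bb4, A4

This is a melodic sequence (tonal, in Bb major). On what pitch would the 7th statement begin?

Taking 5-note groups, the heads are F5, Eb5, D5: the pattern moves down a 2nd.
Continuing: C5 → Bb4 → A4 → G4. Statement 7 starts on G4.

G4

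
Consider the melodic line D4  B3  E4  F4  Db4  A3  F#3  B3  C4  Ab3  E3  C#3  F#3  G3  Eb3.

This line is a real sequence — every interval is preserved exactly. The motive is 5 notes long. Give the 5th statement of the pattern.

With a 5-note motive the entries are D4, A3, E3, each down a 4th from the previous.
Carrying on: B2 → F#2.
So cell 5 is F#2 D#2 G#2 A2 F2.

F#2 D#2 G#2 A2 F2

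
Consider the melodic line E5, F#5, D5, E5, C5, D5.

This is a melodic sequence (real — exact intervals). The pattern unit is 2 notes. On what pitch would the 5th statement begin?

Ab4

Unit = 2 notes; the statements start on E5, D5, C5, moving down a 2nd each time.
Continuing: Bb4 → Ab4. Statement 5 starts on Ab4.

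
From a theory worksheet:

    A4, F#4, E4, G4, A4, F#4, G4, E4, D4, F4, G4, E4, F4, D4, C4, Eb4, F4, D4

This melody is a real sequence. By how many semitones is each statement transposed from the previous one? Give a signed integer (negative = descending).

-2

With a 6-note motive the entries are A4, G4, F4, each down a 2nd from the previous.
Counting half-steps from A4 to G4: -2.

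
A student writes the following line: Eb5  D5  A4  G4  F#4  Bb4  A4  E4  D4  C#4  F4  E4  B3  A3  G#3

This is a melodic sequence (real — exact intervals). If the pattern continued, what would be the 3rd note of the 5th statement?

C#3

Grouping in 5s, the 3rd note of each cell is A4, E4, B3.
Extending down a 4th: F#3 → C#3.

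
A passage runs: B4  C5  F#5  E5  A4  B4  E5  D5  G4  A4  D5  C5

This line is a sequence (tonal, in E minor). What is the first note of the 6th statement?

D4

With a 4-note motive the entries are B4, A4, G4, each down a 2nd from the previous.
Extending the heads down a 2nd: F#4 → E4 → D4.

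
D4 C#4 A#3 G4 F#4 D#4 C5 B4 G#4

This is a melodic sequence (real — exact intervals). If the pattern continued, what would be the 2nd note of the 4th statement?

With 3-note cells, note 2 of each statement runs C#4, F#4, B4.
One more up a 4th gives E5.

E5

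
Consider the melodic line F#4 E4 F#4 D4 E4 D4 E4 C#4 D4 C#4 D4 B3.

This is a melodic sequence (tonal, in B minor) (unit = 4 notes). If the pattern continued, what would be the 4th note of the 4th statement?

With 4-note cells, note 4 of each statement runs D4, C#4, B3.
One more down a 2nd gives A3.

A3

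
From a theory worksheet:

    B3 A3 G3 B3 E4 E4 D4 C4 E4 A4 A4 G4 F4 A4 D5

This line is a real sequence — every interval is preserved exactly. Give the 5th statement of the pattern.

Taking 5-note groups, the heads are B3, E4, A4: the pattern moves up a 4th.
Extending up a 4th: D5 → G5.
So cell 5 is G5 F5 Eb5 G5 C6.

G5 F5 Eb5 G5 C6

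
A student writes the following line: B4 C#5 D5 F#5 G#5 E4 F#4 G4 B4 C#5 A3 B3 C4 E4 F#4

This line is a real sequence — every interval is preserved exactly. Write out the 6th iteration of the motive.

C2 D2 Eb2 G2 A2

Unit = 5 notes; the statements start on B4, E4, A3, moving down a 5th each time.
Continuing the starts: D3 → G2 → C2.
Statement 6 starts on C2 and keeps the same exact contour: C2 D2 Eb2 G2 A2.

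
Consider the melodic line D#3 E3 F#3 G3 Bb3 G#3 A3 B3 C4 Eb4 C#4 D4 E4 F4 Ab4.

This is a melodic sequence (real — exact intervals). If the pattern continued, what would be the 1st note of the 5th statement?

B4

With 5-note cells, note 1 of each statement runs D#3, G#3, C#4.
Extending up a 4th: F#4 → B4.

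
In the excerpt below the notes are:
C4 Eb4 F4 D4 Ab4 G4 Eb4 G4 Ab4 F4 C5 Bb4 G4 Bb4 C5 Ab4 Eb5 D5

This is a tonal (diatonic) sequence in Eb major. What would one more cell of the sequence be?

The 6-note cells begin on C4, Eb4, G4 — each up a 3rd from the last.
Statement 4 starts on Bb4 and keeps the same diatonic contour: Bb4 D5 Eb5 C5 G5 F5.

Bb4 D5 Eb5 C5 G5 F5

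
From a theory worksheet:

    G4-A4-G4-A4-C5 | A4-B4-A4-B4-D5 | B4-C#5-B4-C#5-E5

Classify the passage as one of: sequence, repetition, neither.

sequence

Each 5-note cell is the previous one transposed up a 2nd.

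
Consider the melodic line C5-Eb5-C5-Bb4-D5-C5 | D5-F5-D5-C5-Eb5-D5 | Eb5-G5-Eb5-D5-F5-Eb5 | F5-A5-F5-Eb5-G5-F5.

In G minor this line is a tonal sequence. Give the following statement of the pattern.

G5 Bb5 G5 F5 A5 G5

Taking 6-note groups, the heads are C5, D5, Eb5, F5: the pattern moves up a 2nd.
From G5 the diatonic shape gives G5 Bb5 G5 F5 A5 G5.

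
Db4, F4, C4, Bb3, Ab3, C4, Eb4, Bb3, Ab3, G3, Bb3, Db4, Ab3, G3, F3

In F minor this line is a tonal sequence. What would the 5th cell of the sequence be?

G3 Bb3 F3 Eb3 Db3

Unit = 5 notes; the statements start on Db4, C4, Bb3, moving down a 2nd each time.
Extending down a 2nd: Ab3 → G3.
So cell 5 is G3 Bb3 F3 Eb3 Db3.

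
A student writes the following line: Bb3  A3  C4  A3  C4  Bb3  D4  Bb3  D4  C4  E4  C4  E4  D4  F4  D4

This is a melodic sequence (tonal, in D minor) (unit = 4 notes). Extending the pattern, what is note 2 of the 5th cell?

E4

With 4-note cells, note 2 of each statement runs A3, Bb3, C4, D4.
Each moves up a 2nd; the next is E4.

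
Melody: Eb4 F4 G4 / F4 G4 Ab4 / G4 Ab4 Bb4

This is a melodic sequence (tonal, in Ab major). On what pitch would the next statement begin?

With a 3-note motive the entries are Eb4, F4, G4, each up a 2nd from the previous.
One more step up a 2nd gives Ab4.

Ab4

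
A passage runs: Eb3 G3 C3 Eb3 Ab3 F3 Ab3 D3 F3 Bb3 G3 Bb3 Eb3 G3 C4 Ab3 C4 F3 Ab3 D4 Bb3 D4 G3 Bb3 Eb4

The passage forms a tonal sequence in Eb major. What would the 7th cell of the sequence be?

With a 5-note motive the entries are Eb3, F3, G3, Ab3, Bb3, each up a 2nd from the previous.
Carrying on: C4 → D4.
From D4 the diatonic shape gives D4 F4 Bb3 D4 G4.

D4 F4 Bb3 D4 G4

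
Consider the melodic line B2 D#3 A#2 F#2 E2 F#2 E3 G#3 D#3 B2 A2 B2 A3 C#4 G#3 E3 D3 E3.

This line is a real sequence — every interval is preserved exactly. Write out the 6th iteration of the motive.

C5 E5 B4 G4 F4 G4

With a 6-note motive the entries are B2, E3, A3, each up a 4th from the previous.
Carrying on: D4 → G4 → C5.
From C5 the exact shape gives C5 E5 B4 G4 F4 G4.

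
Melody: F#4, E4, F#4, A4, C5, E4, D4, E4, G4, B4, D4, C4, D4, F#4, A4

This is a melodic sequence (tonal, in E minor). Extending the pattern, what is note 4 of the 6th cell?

C4

With 5-note cells, note 4 of each statement runs A4, G4, F#4.
Carrying that down a 2nd forward: E4 → D4 → C4.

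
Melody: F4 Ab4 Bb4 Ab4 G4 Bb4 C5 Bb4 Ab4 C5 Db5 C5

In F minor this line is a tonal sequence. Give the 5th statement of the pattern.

Taking 4-note groups, the heads are F4, G4, Ab4: the pattern moves up a 2nd.
Extending up a 2nd: Bb4 → C5.
From C5 the diatonic shape gives C5 Eb5 F5 Eb5.

C5 Eb5 F5 Eb5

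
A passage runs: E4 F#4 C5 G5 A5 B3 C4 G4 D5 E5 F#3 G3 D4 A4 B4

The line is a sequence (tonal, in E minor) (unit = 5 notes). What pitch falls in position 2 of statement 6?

E2

Grouping in 5s, the 2nd note of each cell is F#4, C4, G3.
Carrying that down a 4th forward: D3 → A2 → E2.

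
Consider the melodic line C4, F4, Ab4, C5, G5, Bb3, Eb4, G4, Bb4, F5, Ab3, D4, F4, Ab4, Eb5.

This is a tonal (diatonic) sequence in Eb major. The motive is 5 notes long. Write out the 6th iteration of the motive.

Unit = 5 notes; the statements start on C4, Bb3, Ab3, moving down a 2nd each time.
Extending down a 2nd: G3 → F3 → Eb3.
So cell 6 is Eb3 Ab3 C4 Eb4 Bb4.

Eb3 Ab3 C4 Eb4 Bb4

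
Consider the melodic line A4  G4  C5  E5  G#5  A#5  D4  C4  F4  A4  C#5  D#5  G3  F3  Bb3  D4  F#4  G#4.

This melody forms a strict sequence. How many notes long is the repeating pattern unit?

18 notes total. Splitting into 3 groups of 6:
A4 G4 C5 E5 G#5 A#5 | D4 C4 F4 A4 C#5 D#5 | G3 F3 Bb3 D4 F#4 G#4
Each cell is the previous one down a 5th — so the unit is 6 notes.

6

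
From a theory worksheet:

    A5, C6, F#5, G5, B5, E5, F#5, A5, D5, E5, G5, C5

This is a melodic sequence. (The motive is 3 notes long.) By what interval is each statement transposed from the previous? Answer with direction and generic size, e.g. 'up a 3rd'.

With a 3-note motive the entries are A5, G5, F#5, E5, each down a 2nd from the previous.
A5 to G5 is down a 2nd.

down a 2nd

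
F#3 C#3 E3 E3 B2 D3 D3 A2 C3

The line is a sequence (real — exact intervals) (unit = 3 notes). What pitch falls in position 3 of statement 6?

The unit is 3 notes. Position-3 pitches of the 3 shown cells: E3, D3, C3.
Carrying that down a 2nd forward: Bb2 → Ab2 → Gb2.

Gb2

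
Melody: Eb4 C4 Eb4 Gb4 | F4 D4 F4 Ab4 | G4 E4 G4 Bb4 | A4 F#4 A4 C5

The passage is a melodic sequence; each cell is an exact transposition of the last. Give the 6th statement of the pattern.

The 4-note cells begin on Eb4, F4, G4, A4 — each up a 2nd from the last.
Continuing the starts: B4 → C#5.
So cell 6 is C#5 A#4 C#5 E5.

C#5 A#4 C#5 E5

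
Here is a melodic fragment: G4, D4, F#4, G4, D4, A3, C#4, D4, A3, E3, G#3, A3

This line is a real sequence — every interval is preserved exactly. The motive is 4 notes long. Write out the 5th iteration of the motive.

B2 F#2 A#2 B2

Taking 4-note groups, the heads are G4, D4, A3: the pattern moves down a 4th.
Carrying on: E3 → B2.
Statement 5 starts on B2 and keeps the same exact contour: B2 F#2 A#2 B2.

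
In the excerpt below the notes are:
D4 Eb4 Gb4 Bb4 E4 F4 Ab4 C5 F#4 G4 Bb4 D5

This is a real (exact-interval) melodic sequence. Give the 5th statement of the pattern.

A#4 B4 D5 F#5

Unit = 4 notes; the statements start on D4, E4, F#4, moving up a 2nd each time.
Carrying on: G#4 → A#4.
From A#4 the exact shape gives A#4 B4 D5 F#5.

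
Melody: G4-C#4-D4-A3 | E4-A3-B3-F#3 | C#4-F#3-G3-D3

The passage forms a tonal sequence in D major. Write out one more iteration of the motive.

A3 D3 E3 B2

The 4-note cells begin on G4, E4, C#4 — each down a 3rd from the last.
So cell 4 is A3 D3 E3 B2.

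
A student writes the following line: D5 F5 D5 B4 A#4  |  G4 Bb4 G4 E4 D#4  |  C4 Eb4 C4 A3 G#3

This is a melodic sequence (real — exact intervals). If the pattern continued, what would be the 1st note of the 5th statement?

The unit is 5 notes. Position-1 pitches of the 3 shown cells: D5, G4, C4.
Each moves down a 5th. Continuing: F3 → Bb2.

Bb2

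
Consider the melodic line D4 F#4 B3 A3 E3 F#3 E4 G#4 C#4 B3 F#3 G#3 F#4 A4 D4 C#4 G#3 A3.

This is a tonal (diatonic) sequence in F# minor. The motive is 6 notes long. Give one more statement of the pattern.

The 6-note cells begin on D4, E4, F#4 — each up a 2nd from the last.
So cell 4 is G#4 B4 E4 D4 A3 B3.

G#4 B4 E4 D4 A3 B3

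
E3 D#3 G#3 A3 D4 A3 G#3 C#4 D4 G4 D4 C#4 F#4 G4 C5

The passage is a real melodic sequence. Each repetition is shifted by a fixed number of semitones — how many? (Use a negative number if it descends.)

5

Taking 5-note groups, the heads are E3, A3, D4: the pattern moves up a 4th.
E3 to A3 spans +5 semitones.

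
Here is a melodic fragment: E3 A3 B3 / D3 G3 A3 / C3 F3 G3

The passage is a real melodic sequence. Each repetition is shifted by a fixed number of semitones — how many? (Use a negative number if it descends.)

-2

The 3-note cells begin on E3, D3, C3 — each down a 2nd from the last.
E3→D3 is 50 − 52 = -2 semitones.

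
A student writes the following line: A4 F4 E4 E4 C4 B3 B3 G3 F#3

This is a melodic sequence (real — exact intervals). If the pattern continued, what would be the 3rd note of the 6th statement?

Grouping in 3s, the 3rd note of each cell is E4, B3, F#3.
Carrying that down a 4th forward: C#3 → G#2 → D#2.

D#2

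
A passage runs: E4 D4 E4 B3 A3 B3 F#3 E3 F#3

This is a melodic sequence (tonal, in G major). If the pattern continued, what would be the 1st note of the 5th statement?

G2

The unit is 3 notes. Position-1 pitches of the 3 shown cells: E4, B3, F#3.
Extending down a 4th: C3 → G2.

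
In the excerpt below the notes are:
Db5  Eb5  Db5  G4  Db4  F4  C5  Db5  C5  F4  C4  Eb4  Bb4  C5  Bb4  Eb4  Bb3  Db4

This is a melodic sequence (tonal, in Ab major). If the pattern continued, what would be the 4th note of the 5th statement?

C4

Grouping in 6s, the 4th note of each cell is G4, F4, Eb4.
Each moves down a 2nd. Continuing: Db4 → C4.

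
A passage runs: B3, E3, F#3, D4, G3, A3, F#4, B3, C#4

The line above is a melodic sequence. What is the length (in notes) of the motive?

3

9 notes total. Splitting into 3 groups of 3:
B3 E3 F#3 | D4 G3 A3 | F#4 B3 C#4
Each cell is the previous one up a 3rd — so the unit is 3 notes.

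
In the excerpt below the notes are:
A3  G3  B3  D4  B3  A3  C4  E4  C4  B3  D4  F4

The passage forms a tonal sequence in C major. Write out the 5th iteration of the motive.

E4 D4 F4 A4

The 4-note cells begin on A3, B3, C4 — each up a 2nd from the last.
Carrying on: D4 → E4.
So cell 5 is E4 D4 F4 A4.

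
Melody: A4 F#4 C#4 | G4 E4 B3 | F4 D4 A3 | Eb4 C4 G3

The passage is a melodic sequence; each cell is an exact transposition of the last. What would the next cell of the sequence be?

Unit = 3 notes; the statements start on A4, G4, F4, Eb4, moving down a 2nd each time.
Statement 5 starts on Db4 and keeps the same exact contour: Db4 Bb3 F3.

Db4 Bb3 F3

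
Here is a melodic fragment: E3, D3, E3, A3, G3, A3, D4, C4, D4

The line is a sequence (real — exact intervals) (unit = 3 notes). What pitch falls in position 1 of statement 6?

F5

With 3-note cells, note 1 of each statement runs E3, A3, D4.
Each moves up a 4th. Continuing: G4 → C5 → F5.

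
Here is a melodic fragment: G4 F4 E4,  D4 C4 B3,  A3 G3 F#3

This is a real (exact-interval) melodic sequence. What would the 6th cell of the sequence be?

Unit = 3 notes; the statements start on G4, D4, A3, moving down a 4th each time.
Continuing the starts: E3 → B2 → F#2.
Statement 6 starts on F#2 and keeps the same exact contour: F#2 E2 D#2.

F#2 E2 D#2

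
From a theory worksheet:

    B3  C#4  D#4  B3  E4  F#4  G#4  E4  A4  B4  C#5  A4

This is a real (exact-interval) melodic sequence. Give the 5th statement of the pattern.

G5 A5 B5 G5

Unit = 4 notes; the statements start on B3, E4, A4, moving up a 4th each time.
Continuing the starts: D5 → G5.
From G5 the exact shape gives G5 A5 B5 G5.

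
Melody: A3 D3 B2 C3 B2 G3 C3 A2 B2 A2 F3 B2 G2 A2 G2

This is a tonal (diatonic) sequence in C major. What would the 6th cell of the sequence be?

C3 F2 D2 E2 D2

Taking 5-note groups, the heads are A3, G3, F3: the pattern moves down a 2nd.
Continuing the starts: E3 → D3 → C3.
Statement 6 starts on C3 and keeps the same diatonic contour: C3 F2 D2 E2 D2.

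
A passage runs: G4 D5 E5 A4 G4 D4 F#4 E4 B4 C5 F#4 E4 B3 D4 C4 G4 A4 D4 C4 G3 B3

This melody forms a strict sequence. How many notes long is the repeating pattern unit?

21 notes total. Splitting into 3 groups of 7:
G4 D5 E5 A4 G4 D4 F#4 | E4 B4 C5 F#4 E4 B3 D4 | C4 G4 A4 D4 C4 G3 B3
Each cell is the previous one down a 3rd — so the unit is 7 notes.

7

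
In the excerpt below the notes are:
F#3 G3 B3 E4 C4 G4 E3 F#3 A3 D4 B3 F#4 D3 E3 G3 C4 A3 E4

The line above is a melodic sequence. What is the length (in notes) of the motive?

Try groups of 6 (3 cells in 18 notes):
F#3 G3 B3 E4 C4 G4 | E3 F#3 A3 D4 B3 F#4 | D3 E3 G3 C4 A3 E4
That's a consistent down a 2nd shift per cell, and no other grouping gives one.

6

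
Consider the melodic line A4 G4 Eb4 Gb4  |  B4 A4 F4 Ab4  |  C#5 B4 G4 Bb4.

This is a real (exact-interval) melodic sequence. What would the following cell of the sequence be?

With a 4-note motive the entries are A4, B4, C#5, each up a 2nd from the previous.
From D#5 the exact shape gives D#5 C#5 A4 C5.

D#5 C#5 A4 C5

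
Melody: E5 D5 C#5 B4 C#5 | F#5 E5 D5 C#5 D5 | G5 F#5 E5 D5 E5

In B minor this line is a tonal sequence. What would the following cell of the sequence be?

A5 G5 F#5 E5 F#5

Unit = 5 notes; the statements start on E5, F#5, G5, moving up a 2nd each time.
So cell 4 is A5 G5 F#5 E5 F#5.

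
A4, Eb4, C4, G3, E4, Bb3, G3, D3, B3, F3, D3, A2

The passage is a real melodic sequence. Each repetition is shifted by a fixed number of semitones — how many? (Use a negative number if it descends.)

-5

Unit = 4 notes; the statements start on A4, E4, B3, moving down a 4th each time.
Counting half-steps from A4 to E4: -5.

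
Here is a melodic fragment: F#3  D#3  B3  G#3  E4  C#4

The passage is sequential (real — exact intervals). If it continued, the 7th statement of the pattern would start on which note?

C6

Taking 2-note groups, the heads are F#3, B3, E4: the pattern moves up a 4th.
Extending the heads up a 4th: A4 → D5 → G5 → C6.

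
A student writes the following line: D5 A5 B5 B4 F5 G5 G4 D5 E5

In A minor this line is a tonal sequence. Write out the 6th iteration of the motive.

With a 3-note motive the entries are D5, B4, G4, each down a 3rd from the previous.
Continuing the starts: E4 → C4 → A3.
So cell 6 is A3 E4 F4.

A3 E4 F4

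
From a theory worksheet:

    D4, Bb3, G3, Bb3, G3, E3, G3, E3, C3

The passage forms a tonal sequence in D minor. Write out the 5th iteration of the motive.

Unit = 3 notes; the statements start on D4, Bb3, G3, moving down a 3rd each time.
Extending down a 3rd: E3 → C3.
From C3 the diatonic shape gives C3 A2 F2.

C3 A2 F2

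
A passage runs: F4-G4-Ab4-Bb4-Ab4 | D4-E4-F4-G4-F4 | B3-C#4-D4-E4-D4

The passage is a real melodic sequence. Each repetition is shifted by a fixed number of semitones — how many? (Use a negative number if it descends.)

With a 5-note motive the entries are F4, D4, B3, each down a 3rd from the previous.
Counting half-steps from F4 to D4: -3.

-3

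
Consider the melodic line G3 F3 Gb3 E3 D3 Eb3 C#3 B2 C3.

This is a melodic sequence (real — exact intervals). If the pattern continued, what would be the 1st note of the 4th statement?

The unit is 3 notes. Position-1 pitches of the 3 shown cells: G3, E3, C#3.
One more down a 3rd gives A#2.

A#2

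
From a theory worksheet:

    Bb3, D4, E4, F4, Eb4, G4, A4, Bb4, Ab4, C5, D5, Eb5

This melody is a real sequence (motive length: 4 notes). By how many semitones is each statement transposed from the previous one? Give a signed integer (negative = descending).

With a 4-note motive the entries are Bb3, Eb4, Ab4, each up a 4th from the previous.
Counting half-steps from Bb3 to Eb4: 5.

5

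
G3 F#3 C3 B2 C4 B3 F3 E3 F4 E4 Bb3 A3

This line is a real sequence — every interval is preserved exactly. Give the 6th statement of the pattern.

Taking 4-note groups, the heads are G3, C4, F4: the pattern moves up a 4th.
Carrying on: Bb4 → Eb5 → Ab5.
From Ab5 the exact shape gives Ab5 G5 Db5 C5.

Ab5 G5 Db5 C5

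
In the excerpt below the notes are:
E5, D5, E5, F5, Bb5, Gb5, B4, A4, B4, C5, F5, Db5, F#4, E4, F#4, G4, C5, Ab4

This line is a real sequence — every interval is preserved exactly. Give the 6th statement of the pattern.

D#3 C#3 D#3 E3 A3 F3

Taking 6-note groups, the heads are E5, B4, F#4: the pattern moves down a 4th.
Carrying on: C#4 → G#3 → D#3.
Statement 6 starts on D#3 and keeps the same exact contour: D#3 C#3 D#3 E3 A3 F3.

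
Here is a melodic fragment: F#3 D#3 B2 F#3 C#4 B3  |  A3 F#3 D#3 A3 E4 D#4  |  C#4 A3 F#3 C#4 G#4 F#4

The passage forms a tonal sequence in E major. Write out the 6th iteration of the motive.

With a 6-note motive the entries are F#3, A3, C#4, each up a 3rd from the previous.
Extending up a 3rd: E4 → G#4 → B4.
From B4 the diatonic shape gives B4 G#4 E4 B4 F#5 E5.

B4 G#4 E4 B4 F#5 E5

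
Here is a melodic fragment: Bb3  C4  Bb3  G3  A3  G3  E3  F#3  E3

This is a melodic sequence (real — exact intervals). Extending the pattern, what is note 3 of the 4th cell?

C#3

With 3-note cells, note 3 of each statement runs Bb3, G3, E3.
One more down a 3rd gives C#3.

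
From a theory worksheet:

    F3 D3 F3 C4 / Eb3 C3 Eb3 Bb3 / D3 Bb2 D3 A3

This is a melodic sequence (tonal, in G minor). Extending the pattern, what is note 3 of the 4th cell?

C3

With 4-note cells, note 3 of each statement runs F3, Eb3, D3.
One more down a 2nd gives C3.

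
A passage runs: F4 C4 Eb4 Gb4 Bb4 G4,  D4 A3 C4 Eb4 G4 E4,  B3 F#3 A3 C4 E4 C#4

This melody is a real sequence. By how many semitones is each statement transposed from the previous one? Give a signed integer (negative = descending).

-3

Unit = 6 notes; the statements start on F4, D4, B3, moving down a 3rd each time.
F4→D4 is 62 − 65 = -3 semitones.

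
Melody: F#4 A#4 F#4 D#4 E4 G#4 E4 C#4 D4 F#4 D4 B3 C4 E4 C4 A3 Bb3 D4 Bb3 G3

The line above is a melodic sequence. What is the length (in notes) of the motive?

Try groups of 4 (5 cells in 20 notes):
F#4 A#4 F#4 D#4 | E4 G#4 E4 C#4 | D4 F#4 D4 B3 | C4 E4 C4 A3 | Bb3 D4 Bb3 G3
Each cell is the previous one down a 2nd — so the unit is 4 notes.

4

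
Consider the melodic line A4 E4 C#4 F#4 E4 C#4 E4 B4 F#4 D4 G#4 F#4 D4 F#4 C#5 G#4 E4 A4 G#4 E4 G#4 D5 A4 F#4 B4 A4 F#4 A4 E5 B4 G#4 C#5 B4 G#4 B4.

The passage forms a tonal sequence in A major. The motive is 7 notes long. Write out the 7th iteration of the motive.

Taking 7-note groups, the heads are A4, B4, C#5, D5, E5: the pattern moves up a 2nd.
Carrying on: F#5 → G#5.
Statement 7 starts on G#5 and keeps the same diatonic contour: G#5 D5 B4 E5 D5 B4 D5.

G#5 D5 B4 E5 D5 B4 D5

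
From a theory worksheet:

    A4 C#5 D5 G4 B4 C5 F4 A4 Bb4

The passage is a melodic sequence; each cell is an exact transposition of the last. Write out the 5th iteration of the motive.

Db4 F4 Gb4

The 3-note cells begin on A4, G4, F4 — each down a 2nd from the last.
Continuing the starts: Eb4 → Db4.
So cell 5 is Db4 F4 Gb4.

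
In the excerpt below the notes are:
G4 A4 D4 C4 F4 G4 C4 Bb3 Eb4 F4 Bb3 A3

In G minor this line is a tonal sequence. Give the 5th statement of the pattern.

C4 D4 G3 F3

With a 4-note motive the entries are G4, F4, Eb4, each down a 2nd from the previous.
Continuing the starts: D4 → C4.
Statement 5 starts on C4 and keeps the same diatonic contour: C4 D4 G3 F3.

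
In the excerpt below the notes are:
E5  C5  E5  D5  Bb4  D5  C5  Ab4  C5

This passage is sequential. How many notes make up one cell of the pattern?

3

Try groups of 3 (3 cells in 9 notes):
E5 C5 E5 | D5 Bb4 D5 | C5 Ab4 C5
Each cell is the previous one down a 2nd — so the unit is 3 notes.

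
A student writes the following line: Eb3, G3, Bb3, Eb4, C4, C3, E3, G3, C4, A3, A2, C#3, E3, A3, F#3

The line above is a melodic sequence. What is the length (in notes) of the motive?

5

There are 15 notes; a 5-note unit gives 3 cells:
Eb3 G3 Bb3 Eb4 C4 | C3 E3 G3 C4 A3 | A2 C#3 E3 A3 F#3
That's a consistent down a 3rd shift per cell, and no other grouping gives one.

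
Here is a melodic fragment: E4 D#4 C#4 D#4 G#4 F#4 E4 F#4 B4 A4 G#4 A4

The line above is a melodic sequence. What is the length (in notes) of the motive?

4

Try groups of 4 (3 cells in 12 notes):
E4 D#4 C#4 D#4 | G#4 F#4 E4 F#4 | B4 A4 G#4 A4
Every group is a transposition up a 3rd of the one before; no shorter unit works.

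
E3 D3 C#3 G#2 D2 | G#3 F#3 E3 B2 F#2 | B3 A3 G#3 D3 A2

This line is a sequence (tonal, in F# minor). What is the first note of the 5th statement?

With a 5-note motive the entries are E3, G#3, B3, each up a 3rd from the previous.
Continuing: D4 → F#4. Statement 5 starts on F#4.

F#4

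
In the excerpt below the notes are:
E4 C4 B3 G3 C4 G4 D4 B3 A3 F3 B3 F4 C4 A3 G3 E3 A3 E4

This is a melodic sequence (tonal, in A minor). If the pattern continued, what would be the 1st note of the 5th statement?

A3

With 6-note cells, note 1 of each statement runs E4, D4, C4.
Each moves down a 2nd. Continuing: B3 → A3.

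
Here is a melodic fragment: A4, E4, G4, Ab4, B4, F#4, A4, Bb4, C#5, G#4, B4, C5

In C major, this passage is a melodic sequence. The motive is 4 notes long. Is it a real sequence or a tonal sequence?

Each cell has the same semitone pattern (-5, 3, 1) — intervals are preserved exactly.
And Ab4 lies outside C major, so the sequence is real rather than tonal.

real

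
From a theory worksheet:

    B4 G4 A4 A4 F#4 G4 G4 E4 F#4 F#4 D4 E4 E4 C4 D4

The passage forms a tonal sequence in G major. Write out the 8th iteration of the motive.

Unit = 3 notes; the statements start on B4, A4, G4, F#4, E4, moving down a 2nd each time.
Continuing the starts: D4 → C4 → B3.
Statement 8 starts on B3 and keeps the same diatonic contour: B3 G3 A3.

B3 G3 A3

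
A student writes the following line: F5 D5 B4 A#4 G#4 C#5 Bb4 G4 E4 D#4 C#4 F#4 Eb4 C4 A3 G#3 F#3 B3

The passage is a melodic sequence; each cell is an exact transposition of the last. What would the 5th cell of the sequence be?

Db3 Bb2 G2 F#2 E2 A2

With a 6-note motive the entries are F5, Bb4, Eb4, each down a 5th from the previous.
Continuing the starts: Ab3 → Db3.
Statement 5 starts on Db3 and keeps the same exact contour: Db3 Bb2 G2 F#2 E2 A2.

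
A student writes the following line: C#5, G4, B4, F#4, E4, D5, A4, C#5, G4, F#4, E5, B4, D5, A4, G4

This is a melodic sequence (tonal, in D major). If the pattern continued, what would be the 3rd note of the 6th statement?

With 5-note cells, note 3 of each statement runs B4, C#5, D5.
Carrying that up a 2nd forward: E5 → F#5 → G5.

G5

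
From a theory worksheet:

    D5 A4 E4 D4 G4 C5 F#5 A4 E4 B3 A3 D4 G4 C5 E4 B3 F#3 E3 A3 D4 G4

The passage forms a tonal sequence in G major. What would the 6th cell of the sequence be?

C3 G2 D2 C2 F#2 B2 E3

The 7-note cells begin on D5, A4, E4 — each down a 4th from the last.
Carrying on: B3 → F#3 → C3.
From C3 the diatonic shape gives C3 G2 D2 C2 F#2 B2 E3.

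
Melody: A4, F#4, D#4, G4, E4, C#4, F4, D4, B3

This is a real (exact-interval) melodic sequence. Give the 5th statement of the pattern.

With a 3-note motive the entries are A4, G4, F4, each down a 2nd from the previous.
Extending down a 2nd: Eb4 → Db4.
So cell 5 is Db4 Bb3 G3.

Db4 Bb3 G3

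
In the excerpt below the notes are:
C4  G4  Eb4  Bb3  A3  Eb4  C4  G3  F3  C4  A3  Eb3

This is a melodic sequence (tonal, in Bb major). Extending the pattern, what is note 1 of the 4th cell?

With 4-note cells, note 1 of each statement runs C4, A3, F3.
One more down a 3rd gives D3.

D3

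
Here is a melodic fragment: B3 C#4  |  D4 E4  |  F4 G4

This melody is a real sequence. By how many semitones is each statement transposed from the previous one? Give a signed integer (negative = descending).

3

Taking 2-note groups, the heads are B3, D4, F4: the pattern moves up a 3rd.
Counting half-steps from B3 to D4: 3.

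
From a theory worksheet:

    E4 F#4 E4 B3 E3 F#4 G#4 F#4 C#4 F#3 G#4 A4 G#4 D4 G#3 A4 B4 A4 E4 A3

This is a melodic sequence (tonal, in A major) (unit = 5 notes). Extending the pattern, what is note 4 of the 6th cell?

G#4

Grouping in 5s, the 4th note of each cell is B3, C#4, D4, E4.
Extending up a 2nd: F#4 → G#4.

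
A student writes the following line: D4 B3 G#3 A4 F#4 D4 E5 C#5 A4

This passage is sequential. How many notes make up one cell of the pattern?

3

Try groups of 3 (3 cells in 9 notes):
D4 B3 G#3 | A4 F#4 D4 | E5 C#5 A4
Every group is a transposition up a 5th of the one before; no shorter unit works.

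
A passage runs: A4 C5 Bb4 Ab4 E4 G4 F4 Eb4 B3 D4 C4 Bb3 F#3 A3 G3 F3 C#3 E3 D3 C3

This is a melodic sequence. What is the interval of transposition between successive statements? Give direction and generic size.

With a 4-note motive the entries are A4, E4, B3, F#3, C#3, each down a 4th from the previous.
A4 to E4 is down a 4th.

down a 4th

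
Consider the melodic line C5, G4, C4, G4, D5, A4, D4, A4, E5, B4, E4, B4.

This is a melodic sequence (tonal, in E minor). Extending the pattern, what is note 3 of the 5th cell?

With 4-note cells, note 3 of each statement runs C4, D4, E4.
Extending up a 2nd: F#4 → G4.

G4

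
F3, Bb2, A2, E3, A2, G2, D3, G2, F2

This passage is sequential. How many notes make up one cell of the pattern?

3

Try groups of 3 (3 cells in 9 notes):
F3 Bb2 A2 | E3 A2 G2 | D3 G2 F2
That's a consistent down a 2nd shift per cell, and no other grouping gives one.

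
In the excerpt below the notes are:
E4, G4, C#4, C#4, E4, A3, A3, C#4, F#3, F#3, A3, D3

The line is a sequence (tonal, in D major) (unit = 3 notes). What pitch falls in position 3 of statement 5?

With 3-note cells, note 3 of each statement runs C#4, A3, F#3, D3.
One more down a 3rd gives B2.

B2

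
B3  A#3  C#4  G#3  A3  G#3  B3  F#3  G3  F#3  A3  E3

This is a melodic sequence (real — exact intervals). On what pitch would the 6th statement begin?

Unit = 4 notes; the statements start on B3, A3, G3, moving down a 2nd each time.
Continuing: F3 → Eb3 → Db3. Statement 6 starts on Db3.

Db3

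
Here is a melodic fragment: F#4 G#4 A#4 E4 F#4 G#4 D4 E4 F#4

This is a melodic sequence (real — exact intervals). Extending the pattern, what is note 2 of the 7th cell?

Ab3

The unit is 3 notes. Position-2 pitches of the 3 shown cells: G#4, F#4, E4.
Carrying that down a 2nd forward: D4 → C4 → Bb3 → Ab3.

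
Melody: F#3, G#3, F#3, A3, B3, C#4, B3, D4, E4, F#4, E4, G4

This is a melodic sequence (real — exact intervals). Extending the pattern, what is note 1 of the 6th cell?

G5

With 4-note cells, note 1 of each statement runs F#3, B3, E4.
Carrying that up a 4th forward: A4 → D5 → G5.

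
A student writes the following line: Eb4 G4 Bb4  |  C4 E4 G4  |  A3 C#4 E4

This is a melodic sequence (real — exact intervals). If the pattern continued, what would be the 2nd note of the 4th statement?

A#3

Grouping in 3s, the 2nd note of each cell is G4, E4, C#4.
Each moves down a 3rd; the next is A#3.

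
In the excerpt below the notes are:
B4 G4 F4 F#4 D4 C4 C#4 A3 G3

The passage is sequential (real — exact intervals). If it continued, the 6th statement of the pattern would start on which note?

Taking 3-note groups, the heads are B4, F#4, C#4: the pattern moves down a 4th.
Continuing: G#3 → D#3 → A#2. Statement 6 starts on A#2.

A#2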